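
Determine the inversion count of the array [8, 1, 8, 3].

Finding inversions in [8, 1, 8, 3]:

(0, 1): arr[0]=8 > arr[1]=1
(0, 3): arr[0]=8 > arr[3]=3
(2, 3): arr[2]=8 > arr[3]=3

Total inversions: 3

The array has 3 inversion(s): (0,1), (0,3), (2,3). Each pair (i,j) satisfies i < j and arr[i] > arr[j].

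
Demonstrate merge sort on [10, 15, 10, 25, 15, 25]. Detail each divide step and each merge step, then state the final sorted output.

Merge sort trace:

Split: [10, 15, 10, 25, 15, 25] -> [10, 15, 10] and [25, 15, 25]
  Split: [10, 15, 10] -> [10] and [15, 10]
    Split: [15, 10] -> [15] and [10]
    Merge: [15] + [10] -> [10, 15]
  Merge: [10] + [10, 15] -> [10, 10, 15]
  Split: [25, 15, 25] -> [25] and [15, 25]
    Split: [15, 25] -> [15] and [25]
    Merge: [15] + [25] -> [15, 25]
  Merge: [25] + [15, 25] -> [15, 25, 25]
Merge: [10, 10, 15] + [15, 25, 25] -> [10, 10, 15, 15, 25, 25]

Final sorted array: [10, 10, 15, 15, 25, 25]

The merge sort proceeds by recursively splitting the array and merging sorted halves.
After all merges, the sorted array is [10, 10, 15, 15, 25, 25].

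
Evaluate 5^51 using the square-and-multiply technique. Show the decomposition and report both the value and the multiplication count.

Computing 5^51 by squaring (build up from 5^1; each line after the first costs one multiplication):

5^1 = 5
5^2 = (5^1)^2 = 5^2 = 25
5^3 = 5 * 5^2 = 5 * 25 = 125
5^6 = (5^3)^2 = 125^2 = 15625
5^12 = (5^6)^2 = 15625^2 = 244140625
5^24 = (5^12)^2 = 244140625^2 = 59604644775390625
5^25 = 5 * 5^24 = 5 * 59604644775390625 = 298023223876953125
5^50 = (5^25)^2 = 298023223876953125^2 = 88817841970012523233890533447265625
5^51 = 5 * 5^50 = 5 * 88817841970012523233890533447265625 = 444089209850062616169452667236328125

Result: 444089209850062616169452667236328125
Multiplications needed: 8 (8 lines after 5^1)

5^51 = 444089209850062616169452667236328125. Using exponentiation by squaring, this requires 8 multiplications. The key idea: if the exponent is even, square the half-power; if odd, multiply by the base once.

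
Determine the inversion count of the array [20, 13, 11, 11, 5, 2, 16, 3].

Finding inversions in [20, 13, 11, 11, 5, 2, 16, 3]:

(0, 1): arr[0]=20 > arr[1]=13
(0, 2): arr[0]=20 > arr[2]=11
(0, 3): arr[0]=20 > arr[3]=11
(0, 4): arr[0]=20 > arr[4]=5
(0, 5): arr[0]=20 > arr[5]=2
(0, 6): arr[0]=20 > arr[6]=16
(0, 7): arr[0]=20 > arr[7]=3
(1, 2): arr[1]=13 > arr[2]=11
(1, 3): arr[1]=13 > arr[3]=11
(1, 4): arr[1]=13 > arr[4]=5
(1, 5): arr[1]=13 > arr[5]=2
(1, 7): arr[1]=13 > arr[7]=3
(2, 4): arr[2]=11 > arr[4]=5
(2, 5): arr[2]=11 > arr[5]=2
(2, 7): arr[2]=11 > arr[7]=3
(3, 4): arr[3]=11 > arr[4]=5
(3, 5): arr[3]=11 > arr[5]=2
(3, 7): arr[3]=11 > arr[7]=3
(4, 5): arr[4]=5 > arr[5]=2
(4, 7): arr[4]=5 > arr[7]=3
(6, 7): arr[6]=16 > arr[7]=3

Total inversions: 21

The array has 21 inversion(s): (0,1), (0,2), (0,3), (0,4), (0,5), (0,6), (0,7), (1,2), (1,3), (1,4), (1,5), (1,7), (2,4), (2,5), (2,7), (3,4), (3,5), (3,7), (4,5), (4,7), (6,7). Each pair (i,j) satisfies i < j and arr[i] > arr[j].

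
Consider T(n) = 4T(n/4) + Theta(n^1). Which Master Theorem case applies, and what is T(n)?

Master Theorem for T(n) = 4T(n/4) + O(n^1):

a = 4, b = 4, c = 1
log_b(a) = log_4(4) = 1.0000

Case 2: c = 1 = log_4(4) = 1.0000
T(n) = O(n^1 log n) = O(n log n)

For T(n) = 4T(n/4) + O(n^1): log_4(4) = 1.0000. This is Case 2 of the Master Theorem (c = log_b(a), equal work at all levels), giving O(n log n).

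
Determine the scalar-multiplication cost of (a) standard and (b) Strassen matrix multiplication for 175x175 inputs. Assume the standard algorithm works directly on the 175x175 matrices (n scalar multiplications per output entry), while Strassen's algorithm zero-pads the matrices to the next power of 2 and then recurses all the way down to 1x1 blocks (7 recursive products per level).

Matrix multiplication for 175x175 matrices:

Strassen's algorithm requires power-of-2 dimensions. Pad 175x175 to 256x256 (next power of 2).

Standard algorithm: 175^3 = 5359375 multiplications
Strassen's algorithm: 7^(log2(256)) = 7^8 = 5764801 multiplications
Difference: 5359375 - 5764801 = -405426 (Strassen uses MORE here due to padding overhead — for small or just-over-power-of-2 n, padding can outweigh the per-level savings)

Standard: 5359375 multiplications (175^3). Strassen: 5764801 multiplications (7^8, after padding to 256x256). Strassen reduces 8 recursive multiplications to 7 at each level.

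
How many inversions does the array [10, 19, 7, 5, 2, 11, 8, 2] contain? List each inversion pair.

Finding inversions in [10, 19, 7, 5, 2, 11, 8, 2]:

(0, 2): arr[0]=10 > arr[2]=7
(0, 3): arr[0]=10 > arr[3]=5
(0, 4): arr[0]=10 > arr[4]=2
(0, 6): arr[0]=10 > arr[6]=8
(0, 7): arr[0]=10 > arr[7]=2
(1, 2): arr[1]=19 > arr[2]=7
(1, 3): arr[1]=19 > arr[3]=5
(1, 4): arr[1]=19 > arr[4]=2
(1, 5): arr[1]=19 > arr[5]=11
(1, 6): arr[1]=19 > arr[6]=8
(1, 7): arr[1]=19 > arr[7]=2
(2, 3): arr[2]=7 > arr[3]=5
(2, 4): arr[2]=7 > arr[4]=2
(2, 7): arr[2]=7 > arr[7]=2
(3, 4): arr[3]=5 > arr[4]=2
(3, 7): arr[3]=5 > arr[7]=2
(5, 6): arr[5]=11 > arr[6]=8
(5, 7): arr[5]=11 > arr[7]=2
(6, 7): arr[6]=8 > arr[7]=2

Total inversions: 19

The array has 19 inversion(s): (0,2), (0,3), (0,4), (0,6), (0,7), (1,2), (1,3), (1,4), (1,5), (1,6), (1,7), (2,3), (2,4), (2,7), (3,4), (3,7), (5,6), (5,7), (6,7). Each pair (i,j) satisfies i < j and arr[i] > arr[j].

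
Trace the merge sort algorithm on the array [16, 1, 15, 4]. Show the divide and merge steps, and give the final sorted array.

Merge sort trace:

Split: [16, 1, 15, 4] -> [16, 1] and [15, 4]
  Split: [16, 1] -> [16] and [1]
  Merge: [16] + [1] -> [1, 16]
  Split: [15, 4] -> [15] and [4]
  Merge: [15] + [4] -> [4, 15]
Merge: [1, 16] + [4, 15] -> [1, 4, 15, 16]

Final sorted array: [1, 4, 15, 16]

The merge sort proceeds by recursively splitting the array and merging sorted halves.
After all merges, the sorted array is [1, 4, 15, 16].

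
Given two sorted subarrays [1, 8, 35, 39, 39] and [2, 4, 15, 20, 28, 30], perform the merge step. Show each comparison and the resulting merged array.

Merging process:

Compare 1 vs 2: take 1 from left. Merged: [1]
Compare 8 vs 2: take 2 from right. Merged: [1, 2]
Compare 8 vs 4: take 4 from right. Merged: [1, 2, 4]
Compare 8 vs 15: take 8 from left. Merged: [1, 2, 4, 8]
Compare 35 vs 15: take 15 from right. Merged: [1, 2, 4, 8, 15]
Compare 35 vs 20: take 20 from right. Merged: [1, 2, 4, 8, 15, 20]
Compare 35 vs 28: take 28 from right. Merged: [1, 2, 4, 8, 15, 20, 28]
Compare 35 vs 30: take 30 from right. Merged: [1, 2, 4, 8, 15, 20, 28, 30]
Append remaining from left: [35, 39, 39]. Merged: [1, 2, 4, 8, 15, 20, 28, 30, 35, 39, 39]

Final merged array: [1, 2, 4, 8, 15, 20, 28, 30, 35, 39, 39]
Total comparisons: 8

The merged array is [1, 2, 4, 8, 15, 20, 28, 30, 35, 39, 39], requiring 8 comparisons. The merge step runs in O(n) time where n is the total number of elements.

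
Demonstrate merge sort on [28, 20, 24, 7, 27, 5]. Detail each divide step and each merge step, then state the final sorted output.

Merge sort trace:

Split: [28, 20, 24, 7, 27, 5] -> [28, 20, 24] and [7, 27, 5]
  Split: [28, 20, 24] -> [28] and [20, 24]
    Split: [20, 24] -> [20] and [24]
    Merge: [20] + [24] -> [20, 24]
  Merge: [28] + [20, 24] -> [20, 24, 28]
  Split: [7, 27, 5] -> [7] and [27, 5]
    Split: [27, 5] -> [27] and [5]
    Merge: [27] + [5] -> [5, 27]
  Merge: [7] + [5, 27] -> [5, 7, 27]
Merge: [20, 24, 28] + [5, 7, 27] -> [5, 7, 20, 24, 27, 28]

Final sorted array: [5, 7, 20, 24, 27, 28]

The merge sort proceeds by recursively splitting the array and merging sorted halves.
After all merges, the sorted array is [5, 7, 20, 24, 27, 28].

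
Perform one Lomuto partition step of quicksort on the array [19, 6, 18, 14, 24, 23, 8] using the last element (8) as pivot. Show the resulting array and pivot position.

Lomuto partition with pivot = 8:

Initial array: [19, 6, 18, 14, 24, 23, 8]

arr[0]=19 > 8: no swap
arr[1]=6 <= 8: swap with position 0, array becomes [6, 19, 18, 14, 24, 23, 8]
arr[2]=18 > 8: no swap
arr[3]=14 > 8: no swap
arr[4]=24 > 8: no swap
arr[5]=23 > 8: no swap

Place pivot at position 1: [6, 8, 18, 14, 24, 23, 19]
Pivot position: 1

After partitioning with pivot 8, the array becomes [6, 8, 18, 14, 24, 23, 19]. The pivot is placed at index 1. All elements to the left of the pivot are <= 8, and all elements to the right are > 8.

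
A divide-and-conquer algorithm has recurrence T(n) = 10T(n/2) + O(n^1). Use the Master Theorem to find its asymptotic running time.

Master Theorem for T(n) = 10T(n/2) + O(n^1):

a = 10, b = 2, c = 1
log_b(a) = log_2(10) = 3.3219

Case 1: c = 1 < log_2(10) = 3.3219
T(n) = O(n^(log_2 10))

For T(n) = 10T(n/2) + O(n^1): log_2(10) = 3.3219. This is Case 1 of the Master Theorem (c < log_b(a), work dominated by leaves), giving O(n^(log_2 10)).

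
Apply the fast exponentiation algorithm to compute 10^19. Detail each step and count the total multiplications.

Computing 10^19 by squaring (build up from 10^1; each line after the first costs one multiplication):

10^1 = 10
10^2 = (10^1)^2 = 10^2 = 100
10^4 = (10^2)^2 = 100^2 = 10000
10^8 = (10^4)^2 = 10000^2 = 100000000
10^9 = 10 * 10^8 = 10 * 100000000 = 1000000000
10^18 = (10^9)^2 = 1000000000^2 = 1000000000000000000
10^19 = 10 * 10^18 = 10 * 1000000000000000000 = 10000000000000000000

Result: 10000000000000000000
Multiplications needed: 6 (6 lines after 10^1)

10^19 = 10000000000000000000. Using exponentiation by squaring, this requires 6 multiplications. The key idea: if the exponent is even, square the half-power; if odd, multiply by the base once.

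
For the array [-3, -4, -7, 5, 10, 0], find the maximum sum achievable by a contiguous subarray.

Using Kadane's algorithm on [-3, -4, -7, 5, 10, 0]:

Scanning through the array:
Position 1 (value -4): max_ending_here = -4, max_so_far = -3
Position 2 (value -7): max_ending_here = -7, max_so_far = -3
Position 3 (value 5): max_ending_here = 5, max_so_far = 5
Position 4 (value 10): max_ending_here = 15, max_so_far = 15
Position 5 (value 0): max_ending_here = 15, max_so_far = 15

Maximum subarray: [5, 10]
Maximum sum: 15

The maximum subarray is [5, 10] with sum 15. This subarray runs from index 3 to index 4.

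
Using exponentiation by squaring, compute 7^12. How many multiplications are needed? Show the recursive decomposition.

Computing 7^12 by squaring (build up from 7^1; each line after the first costs one multiplication):

7^1 = 7
7^2 = (7^1)^2 = 7^2 = 49
7^3 = 7 * 7^2 = 7 * 49 = 343
7^6 = (7^3)^2 = 343^2 = 117649
7^12 = (7^6)^2 = 117649^2 = 13841287201

Result: 13841287201
Multiplications needed: 4 (4 lines after 7^1)

7^12 = 13841287201. Using exponentiation by squaring, this requires 4 multiplications. The key idea: if the exponent is even, square the half-power; if odd, multiply by the base once.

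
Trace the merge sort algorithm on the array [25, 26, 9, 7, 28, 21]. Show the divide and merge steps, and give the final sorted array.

Merge sort trace:

Split: [25, 26, 9, 7, 28, 21] -> [25, 26, 9] and [7, 28, 21]
  Split: [25, 26, 9] -> [25] and [26, 9]
    Split: [26, 9] -> [26] and [9]
    Merge: [26] + [9] -> [9, 26]
  Merge: [25] + [9, 26] -> [9, 25, 26]
  Split: [7, 28, 21] -> [7] and [28, 21]
    Split: [28, 21] -> [28] and [21]
    Merge: [28] + [21] -> [21, 28]
  Merge: [7] + [21, 28] -> [7, 21, 28]
Merge: [9, 25, 26] + [7, 21, 28] -> [7, 9, 21, 25, 26, 28]

Final sorted array: [7, 9, 21, 25, 26, 28]

The merge sort proceeds by recursively splitting the array and merging sorted halves.
After all merges, the sorted array is [7, 9, 21, 25, 26, 28].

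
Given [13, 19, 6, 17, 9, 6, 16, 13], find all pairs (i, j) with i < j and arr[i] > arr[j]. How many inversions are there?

Finding inversions in [13, 19, 6, 17, 9, 6, 16, 13]:

(0, 2): arr[0]=13 > arr[2]=6
(0, 4): arr[0]=13 > arr[4]=9
(0, 5): arr[0]=13 > arr[5]=6
(1, 2): arr[1]=19 > arr[2]=6
(1, 3): arr[1]=19 > arr[3]=17
(1, 4): arr[1]=19 > arr[4]=9
(1, 5): arr[1]=19 > arr[5]=6
(1, 6): arr[1]=19 > arr[6]=16
(1, 7): arr[1]=19 > arr[7]=13
(3, 4): arr[3]=17 > arr[4]=9
(3, 5): arr[3]=17 > arr[5]=6
(3, 6): arr[3]=17 > arr[6]=16
(3, 7): arr[3]=17 > arr[7]=13
(4, 5): arr[4]=9 > arr[5]=6
(6, 7): arr[6]=16 > arr[7]=13

Total inversions: 15

The array has 15 inversion(s): (0,2), (0,4), (0,5), (1,2), (1,3), (1,4), (1,5), (1,6), (1,7), (3,4), (3,5), (3,6), (3,7), (4,5), (6,7). Each pair (i,j) satisfies i < j and arr[i] > arr[j].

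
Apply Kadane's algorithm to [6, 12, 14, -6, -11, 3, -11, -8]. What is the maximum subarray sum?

Using Kadane's algorithm on [6, 12, 14, -6, -11, 3, -11, -8]:

Scanning through the array:
Position 1 (value 12): max_ending_here = 18, max_so_far = 18
Position 2 (value 14): max_ending_here = 32, max_so_far = 32
Position 3 (value -6): max_ending_here = 26, max_so_far = 32
Position 4 (value -11): max_ending_here = 15, max_so_far = 32
Position 5 (value 3): max_ending_here = 18, max_so_far = 32
Position 6 (value -11): max_ending_here = 7, max_so_far = 32
Position 7 (value -8): max_ending_here = -1, max_so_far = 32

Maximum subarray: [6, 12, 14]
Maximum sum: 32

The maximum subarray is [6, 12, 14] with sum 32. This subarray runs from index 0 to index 2.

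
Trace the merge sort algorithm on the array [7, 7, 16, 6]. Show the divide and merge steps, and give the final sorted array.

Merge sort trace:

Split: [7, 7, 16, 6] -> [7, 7] and [16, 6]
  Split: [7, 7] -> [7] and [7]
  Merge: [7] + [7] -> [7, 7]
  Split: [16, 6] -> [16] and [6]
  Merge: [16] + [6] -> [6, 16]
Merge: [7, 7] + [6, 16] -> [6, 7, 7, 16]

Final sorted array: [6, 7, 7, 16]

The merge sort proceeds by recursively splitting the array and merging sorted halves.
After all merges, the sorted array is [6, 7, 7, 16].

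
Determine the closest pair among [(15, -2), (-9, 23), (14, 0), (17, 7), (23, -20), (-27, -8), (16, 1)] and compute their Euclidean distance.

Computing all pairwise distances among 7 points:

d((15, -2), (-9, 23)) = 34.6554
d((15, -2), (14, 0)) = 2.2361 <-- minimum
d((15, -2), (17, 7)) = 9.2195
d((15, -2), (23, -20)) = 19.6977
d((15, -2), (-27, -8)) = 42.4264
d((15, -2), (16, 1)) = 3.1623
d((-9, 23), (14, 0)) = 32.5269
d((-9, 23), (17, 7)) = 30.5287
d((-9, 23), (23, -20)) = 53.6004
d((-9, 23), (-27, -8)) = 35.8469
d((-9, 23), (16, 1)) = 33.3017
d((14, 0), (17, 7)) = 7.6158
d((14, 0), (23, -20)) = 21.9317
d((14, 0), (-27, -8)) = 41.7732
d((14, 0), (16, 1)) = 2.2361 <-- minimum
d((17, 7), (23, -20)) = 27.6586
d((17, 7), (-27, -8)) = 46.4866
d((17, 7), (16, 1)) = 6.0828
d((23, -20), (-27, -8)) = 51.4198
d((23, -20), (16, 1)) = 22.1359
d((-27, -8), (16, 1)) = 43.9318

Minimum distance: 2.2361 (tie among 2 pairs: (15, -2) and (14, 0); (14, 0) and (16, 1))

The minimum Euclidean distance is 2.2361. There is a tie: 2 pairs achieve this minimum — (15, -2) and (14, 0); (14, 0) and (16, 1). Any of these is a valid closest pair. For 7 points, brute-force pairwise comparison is shown above. For large n, the divide-and-conquer algorithm (sort by x, recurse on halves, check the dividing strip) achieves O(n log n).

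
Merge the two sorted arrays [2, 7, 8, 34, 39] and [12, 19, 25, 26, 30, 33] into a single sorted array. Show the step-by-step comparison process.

Merging process:

Compare 2 vs 12: take 2 from left. Merged: [2]
Compare 7 vs 12: take 7 from left. Merged: [2, 7]
Compare 8 vs 12: take 8 from left. Merged: [2, 7, 8]
Compare 34 vs 12: take 12 from right. Merged: [2, 7, 8, 12]
Compare 34 vs 19: take 19 from right. Merged: [2, 7, 8, 12, 19]
Compare 34 vs 25: take 25 from right. Merged: [2, 7, 8, 12, 19, 25]
Compare 34 vs 26: take 26 from right. Merged: [2, 7, 8, 12, 19, 25, 26]
Compare 34 vs 30: take 30 from right. Merged: [2, 7, 8, 12, 19, 25, 26, 30]
Compare 34 vs 33: take 33 from right. Merged: [2, 7, 8, 12, 19, 25, 26, 30, 33]
Append remaining from left: [34, 39]. Merged: [2, 7, 8, 12, 19, 25, 26, 30, 33, 34, 39]

Final merged array: [2, 7, 8, 12, 19, 25, 26, 30, 33, 34, 39]
Total comparisons: 9

The merged array is [2, 7, 8, 12, 19, 25, 26, 30, 33, 34, 39], requiring 9 comparisons. The merge step runs in O(n) time where n is the total number of elements.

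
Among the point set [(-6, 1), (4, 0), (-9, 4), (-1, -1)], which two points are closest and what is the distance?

Computing all pairwise distances among 4 points:

d((-6, 1), (4, 0)) = 10.0499
d((-6, 1), (-9, 4)) = 4.2426 <-- minimum
d((-6, 1), (-1, -1)) = 5.3852
d((4, 0), (-9, 4)) = 13.6015
d((4, 0), (-1, -1)) = 5.099
d((-9, 4), (-1, -1)) = 9.434

Closest pair: (-6, 1) and (-9, 4) with distance 4.2426

The closest pair is (-6, 1) and (-9, 4) with Euclidean distance 4.2426. For 4 points, brute-force pairwise comparison is shown above. For large n, the divide-and-conquer algorithm (sort by x, recurse on halves, check the dividing strip) achieves O(n log n).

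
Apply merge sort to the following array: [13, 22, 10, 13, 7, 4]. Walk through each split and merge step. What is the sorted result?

Merge sort trace:

Split: [13, 22, 10, 13, 7, 4] -> [13, 22, 10] and [13, 7, 4]
  Split: [13, 22, 10] -> [13] and [22, 10]
    Split: [22, 10] -> [22] and [10]
    Merge: [22] + [10] -> [10, 22]
  Merge: [13] + [10, 22] -> [10, 13, 22]
  Split: [13, 7, 4] -> [13] and [7, 4]
    Split: [7, 4] -> [7] and [4]
    Merge: [7] + [4] -> [4, 7]
  Merge: [13] + [4, 7] -> [4, 7, 13]
Merge: [10, 13, 22] + [4, 7, 13] -> [4, 7, 10, 13, 13, 22]

Final sorted array: [4, 7, 10, 13, 13, 22]

The merge sort proceeds by recursively splitting the array and merging sorted halves.
After all merges, the sorted array is [4, 7, 10, 13, 13, 22].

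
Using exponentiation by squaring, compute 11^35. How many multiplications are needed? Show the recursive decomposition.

Computing 11^35 by squaring (build up from 11^1; each line after the first costs one multiplication):

11^1 = 11
11^2 = (11^1)^2 = 11^2 = 121
11^4 = (11^2)^2 = 121^2 = 14641
11^8 = (11^4)^2 = 14641^2 = 214358881
11^16 = (11^8)^2 = 214358881^2 = 45949729863572161
11^17 = 11 * 11^16 = 11 * 45949729863572161 = 505447028499293771
11^34 = (11^17)^2 = 505447028499293771^2 = 255476698618765889551019445759400441
11^35 = 11 * 11^34 = 11 * 255476698618765889551019445759400441 = 2810243684806424785061213903353404851

Result: 2810243684806424785061213903353404851
Multiplications needed: 7 (7 lines after 11^1)

11^35 = 2810243684806424785061213903353404851. Using exponentiation by squaring, this requires 7 multiplications. The key idea: if the exponent is even, square the half-power; if odd, multiply by the base once.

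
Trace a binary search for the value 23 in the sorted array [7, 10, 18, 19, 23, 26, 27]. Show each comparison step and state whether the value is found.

Binary search for 23 in [7, 10, 18, 19, 23, 26, 27]:

lo=0, hi=6, mid=3, arr[mid]=19 -> 19 < 23, search right half
lo=4, hi=6, mid=5, arr[mid]=26 -> 26 > 23, search left half
lo=4, hi=4, mid=4, arr[mid]=23 -> Found target at index 4!

Binary search finds 23 at index 4 after 3 comparisons. The search repeatedly halves the search space by comparing with the middle element.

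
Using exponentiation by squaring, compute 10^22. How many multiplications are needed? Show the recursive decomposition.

Computing 10^22 by squaring (build up from 10^1; each line after the first costs one multiplication):

10^1 = 10
10^2 = (10^1)^2 = 10^2 = 100
10^4 = (10^2)^2 = 100^2 = 10000
10^5 = 10 * 10^4 = 10 * 10000 = 100000
10^10 = (10^5)^2 = 100000^2 = 10000000000
10^11 = 10 * 10^10 = 10 * 10000000000 = 100000000000
10^22 = (10^11)^2 = 100000000000^2 = 10000000000000000000000

Result: 10000000000000000000000
Multiplications needed: 6 (6 lines after 10^1)

10^22 = 10000000000000000000000. Using exponentiation by squaring, this requires 6 multiplications. The key idea: if the exponent is even, square the half-power; if odd, multiply by the base once.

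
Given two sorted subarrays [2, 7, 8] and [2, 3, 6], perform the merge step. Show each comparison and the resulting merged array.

Merging process:

Compare 2 vs 2: take 2 from left. Merged: [2]
Compare 7 vs 2: take 2 from right. Merged: [2, 2]
Compare 7 vs 3: take 3 from right. Merged: [2, 2, 3]
Compare 7 vs 6: take 6 from right. Merged: [2, 2, 3, 6]
Append remaining from left: [7, 8]. Merged: [2, 2, 3, 6, 7, 8]

Final merged array: [2, 2, 3, 6, 7, 8]
Total comparisons: 4

The merged array is [2, 2, 3, 6, 7, 8], requiring 4 comparisons. The merge step runs in O(n) time where n is the total number of elements.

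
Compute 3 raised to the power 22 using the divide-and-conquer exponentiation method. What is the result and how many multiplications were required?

Computing 3^22 by squaring (build up from 3^1; each line after the first costs one multiplication):

3^1 = 3
3^2 = (3^1)^2 = 3^2 = 9
3^4 = (3^2)^2 = 9^2 = 81
3^5 = 3 * 3^4 = 3 * 81 = 243
3^10 = (3^5)^2 = 243^2 = 59049
3^11 = 3 * 3^10 = 3 * 59049 = 177147
3^22 = (3^11)^2 = 177147^2 = 31381059609

Result: 31381059609
Multiplications needed: 6 (6 lines after 3^1)

3^22 = 31381059609. Using exponentiation by squaring, this requires 6 multiplications. The key idea: if the exponent is even, square the half-power; if odd, multiply by the base once.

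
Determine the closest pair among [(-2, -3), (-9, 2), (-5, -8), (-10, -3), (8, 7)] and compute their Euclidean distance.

Computing all pairwise distances among 5 points:

d((-2, -3), (-9, 2)) = 8.6023
d((-2, -3), (-5, -8)) = 5.831
d((-2, -3), (-10, -3)) = 8.0
d((-2, -3), (8, 7)) = 14.1421
d((-9, 2), (-5, -8)) = 10.7703
d((-9, 2), (-10, -3)) = 5.099 <-- minimum
d((-9, 2), (8, 7)) = 17.72
d((-5, -8), (-10, -3)) = 7.0711
d((-5, -8), (8, 7)) = 19.8494
d((-10, -3), (8, 7)) = 20.5913

Closest pair: (-9, 2) and (-10, -3) with distance 5.099

The closest pair is (-9, 2) and (-10, -3) with Euclidean distance 5.099. For 5 points, brute-force pairwise comparison is shown above. For large n, the divide-and-conquer algorithm (sort by x, recurse on halves, check the dividing strip) achieves O(n log n).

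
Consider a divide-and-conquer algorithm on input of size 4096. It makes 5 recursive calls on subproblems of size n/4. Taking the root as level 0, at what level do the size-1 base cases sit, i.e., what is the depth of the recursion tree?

For divide and conquer with division factor 4:

Problem sizes at each level:
Level 0: 4096
Level 1: 1024
Level 2: 256
Level 3: 64
Level 4: 16
Level 5: 4
Level 6: 1

The root is level 0 and the size-1 base case is level 6 (the tree spans levels 0 through 6, i.e. 7 levels counting the root), so the depth is the number of divisions: log_4(4096) = 6

The recursion tree depth is log_4(4096) = 6. At each level, the problem size is divided by 4, so it takes 6 divisions to reduce to a base case of size 1. The algorithm makes 5 recursive calls at each level.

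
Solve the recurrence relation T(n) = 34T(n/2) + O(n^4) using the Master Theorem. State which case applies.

Master Theorem for T(n) = 34T(n/2) + O(n^4):

a = 34, b = 2, c = 4
log_b(a) = log_2(34) = 5.0875

Case 1: c = 4 < log_2(34) = 5.0875
T(n) = O(n^(log_2 34))

For T(n) = 34T(n/2) + O(n^4): log_2(34) = 5.0875. This is Case 1 of the Master Theorem (c < log_b(a), work dominated by leaves), giving O(n^(log_2 34)).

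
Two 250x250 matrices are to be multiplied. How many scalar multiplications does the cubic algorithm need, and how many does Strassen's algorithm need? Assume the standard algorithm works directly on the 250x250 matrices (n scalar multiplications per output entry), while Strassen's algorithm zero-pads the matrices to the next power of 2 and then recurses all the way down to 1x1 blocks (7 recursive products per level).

Matrix multiplication for 250x250 matrices:

Strassen's algorithm requires power-of-2 dimensions. Pad 250x250 to 256x256 (next power of 2).

Standard algorithm: 250^3 = 15625000 multiplications
Strassen's algorithm: 7^(log2(256)) = 7^8 = 5764801 multiplications
Savings: 15625000 - 5764801 = 9860199 multiplications

Standard: 15625000 multiplications (250^3). Strassen: 5764801 multiplications (7^8, after padding to 256x256). Strassen reduces 8 recursive multiplications to 7 at each level.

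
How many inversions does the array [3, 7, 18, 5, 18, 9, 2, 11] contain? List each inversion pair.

Finding inversions in [3, 7, 18, 5, 18, 9, 2, 11]:

(0, 6): arr[0]=3 > arr[6]=2
(1, 3): arr[1]=7 > arr[3]=5
(1, 6): arr[1]=7 > arr[6]=2
(2, 3): arr[2]=18 > arr[3]=5
(2, 5): arr[2]=18 > arr[5]=9
(2, 6): arr[2]=18 > arr[6]=2
(2, 7): arr[2]=18 > arr[7]=11
(3, 6): arr[3]=5 > arr[6]=2
(4, 5): arr[4]=18 > arr[5]=9
(4, 6): arr[4]=18 > arr[6]=2
(4, 7): arr[4]=18 > arr[7]=11
(5, 6): arr[5]=9 > arr[6]=2

Total inversions: 12

The array has 12 inversion(s): (0,6), (1,3), (1,6), (2,3), (2,5), (2,6), (2,7), (3,6), (4,5), (4,6), (4,7), (5,6). Each pair (i,j) satisfies i < j and arr[i] > arr[j].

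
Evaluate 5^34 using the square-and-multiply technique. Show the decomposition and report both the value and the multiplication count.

Computing 5^34 by squaring (build up from 5^1; each line after the first costs one multiplication):

5^1 = 5
5^2 = (5^1)^2 = 5^2 = 25
5^4 = (5^2)^2 = 25^2 = 625
5^8 = (5^4)^2 = 625^2 = 390625
5^16 = (5^8)^2 = 390625^2 = 152587890625
5^17 = 5 * 5^16 = 5 * 152587890625 = 762939453125
5^34 = (5^17)^2 = 762939453125^2 = 582076609134674072265625

Result: 582076609134674072265625
Multiplications needed: 6 (6 lines after 5^1)

5^34 = 582076609134674072265625. Using exponentiation by squaring, this requires 6 multiplications. The key idea: if the exponent is even, square the half-power; if odd, multiply by the base once.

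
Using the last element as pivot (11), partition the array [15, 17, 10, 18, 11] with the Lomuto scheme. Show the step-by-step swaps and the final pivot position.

Lomuto partition with pivot = 11:

Initial array: [15, 17, 10, 18, 11]

arr[0]=15 > 11: no swap
arr[1]=17 > 11: no swap
arr[2]=10 <= 11: swap with position 0, array becomes [10, 17, 15, 18, 11]
arr[3]=18 > 11: no swap

Place pivot at position 1: [10, 11, 15, 18, 17]
Pivot position: 1

After partitioning with pivot 11, the array becomes [10, 11, 15, 18, 17]. The pivot is placed at index 1. All elements to the left of the pivot are <= 11, and all elements to the right are > 11.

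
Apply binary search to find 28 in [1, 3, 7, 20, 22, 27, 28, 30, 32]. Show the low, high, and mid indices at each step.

Binary search for 28 in [1, 3, 7, 20, 22, 27, 28, 30, 32]:

lo=0, hi=8, mid=4, arr[mid]=22 -> 22 < 28, search right half
lo=5, hi=8, mid=6, arr[mid]=28 -> Found target at index 6!

Binary search finds 28 at index 6 after 2 comparisons. The search repeatedly halves the search space by comparing with the middle element.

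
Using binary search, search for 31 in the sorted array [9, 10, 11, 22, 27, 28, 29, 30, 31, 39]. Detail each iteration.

Binary search for 31 in [9, 10, 11, 22, 27, 28, 29, 30, 31, 39]:

lo=0, hi=9, mid=4, arr[mid]=27 -> 27 < 31, search right half
lo=5, hi=9, mid=7, arr[mid]=30 -> 30 < 31, search right half
lo=8, hi=9, mid=8, arr[mid]=31 -> Found target at index 8!

Binary search finds 31 at index 8 after 3 comparisons. The search repeatedly halves the search space by comparing with the middle element.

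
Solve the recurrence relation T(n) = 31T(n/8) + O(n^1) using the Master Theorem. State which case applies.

Master Theorem for T(n) = 31T(n/8) + O(n^1):

a = 31, b = 8, c = 1
log_b(a) = log_8(31) = 1.6514

Case 1: c = 1 < log_8(31) = 1.6514
T(n) = O(n^(log_8 31))

For T(n) = 31T(n/8) + O(n^1): log_8(31) = 1.6514. This is Case 1 of the Master Theorem (c < log_b(a), work dominated by leaves), giving O(n^(log_8 31)).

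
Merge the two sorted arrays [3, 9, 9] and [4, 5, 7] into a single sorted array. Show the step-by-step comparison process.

Merging process:

Compare 3 vs 4: take 3 from left. Merged: [3]
Compare 9 vs 4: take 4 from right. Merged: [3, 4]
Compare 9 vs 5: take 5 from right. Merged: [3, 4, 5]
Compare 9 vs 7: take 7 from right. Merged: [3, 4, 5, 7]
Append remaining from left: [9, 9]. Merged: [3, 4, 5, 7, 9, 9]

Final merged array: [3, 4, 5, 7, 9, 9]
Total comparisons: 4

The merged array is [3, 4, 5, 7, 9, 9], requiring 4 comparisons. The merge step runs in O(n) time where n is the total number of elements.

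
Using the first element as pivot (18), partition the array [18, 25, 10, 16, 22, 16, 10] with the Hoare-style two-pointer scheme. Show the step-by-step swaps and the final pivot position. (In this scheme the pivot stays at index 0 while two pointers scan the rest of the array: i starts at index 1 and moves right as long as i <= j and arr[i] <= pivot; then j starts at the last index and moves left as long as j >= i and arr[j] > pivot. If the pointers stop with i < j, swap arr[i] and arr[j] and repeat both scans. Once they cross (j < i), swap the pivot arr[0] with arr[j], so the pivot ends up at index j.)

Hoare-style two-pointer partition with pivot = 18:

Initial array: [18, 25, 10, 16, 22, 16, 10]

Pointers start at i = 1, j = 6.
i stops at index 1 (arr[1]=25 > 18), j stops at index 6 (arr[6]=10 <= 18): swap arr[1] and arr[6], array becomes [18, 10, 10, 16, 22, 16, 25]
i stops at index 4 (arr[4]=22 > 18), j stops at index 5 (arr[5]=16 <= 18): swap arr[4] and arr[5], array becomes [18, 10, 10, 16, 16, 22, 25]
i ends at 5, j ends at 4: the pointers have crossed (j < i), so scanning stops.

Swap pivot arr[0] with arr[4] to place pivot at position 4: [16, 10, 10, 16, 18, 22, 25]
Pivot position: 4

After partitioning with pivot 18, the array becomes [16, 10, 10, 16, 18, 22, 25]. The pivot is placed at index 4. All elements to the left of the pivot are <= 18, and all elements to the right are > 18.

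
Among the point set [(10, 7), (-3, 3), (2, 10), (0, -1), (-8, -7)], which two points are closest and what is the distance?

Computing all pairwise distances among 5 points:

d((10, 7), (-3, 3)) = 13.6015
d((10, 7), (2, 10)) = 8.544
d((10, 7), (0, -1)) = 12.8062
d((10, 7), (-8, -7)) = 22.8035
d((-3, 3), (2, 10)) = 8.6023
d((-3, 3), (0, -1)) = 5.0 <-- minimum
d((-3, 3), (-8, -7)) = 11.1803
d((2, 10), (0, -1)) = 11.1803
d((2, 10), (-8, -7)) = 19.7231
d((0, -1), (-8, -7)) = 10.0

Closest pair: (-3, 3) and (0, -1) with distance 5.0

The closest pair is (-3, 3) and (0, -1) with Euclidean distance 5.0. For 5 points, brute-force pairwise comparison is shown above. For large n, the divide-and-conquer algorithm (sort by x, recurse on halves, check the dividing strip) achieves O(n log n).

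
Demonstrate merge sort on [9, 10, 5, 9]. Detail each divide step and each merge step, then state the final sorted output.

Merge sort trace:

Split: [9, 10, 5, 9] -> [9, 10] and [5, 9]
  Split: [9, 10] -> [9] and [10]
  Merge: [9] + [10] -> [9, 10]
  Split: [5, 9] -> [5] and [9]
  Merge: [5] + [9] -> [5, 9]
Merge: [9, 10] + [5, 9] -> [5, 9, 9, 10]

Final sorted array: [5, 9, 9, 10]

The merge sort proceeds by recursively splitting the array and merging sorted halves.
After all merges, the sorted array is [5, 9, 9, 10].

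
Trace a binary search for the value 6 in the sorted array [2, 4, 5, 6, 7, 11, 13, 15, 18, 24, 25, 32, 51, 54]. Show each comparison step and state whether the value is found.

Binary search for 6 in [2, 4, 5, 6, 7, 11, 13, 15, 18, 24, 25, 32, 51, 54]:

lo=0, hi=13, mid=6, arr[mid]=13 -> 13 > 6, search left half
lo=0, hi=5, mid=2, arr[mid]=5 -> 5 < 6, search right half
lo=3, hi=5, mid=4, arr[mid]=7 -> 7 > 6, search left half
lo=3, hi=3, mid=3, arr[mid]=6 -> Found target at index 3!

Binary search finds 6 at index 3 after 4 comparisons. The search repeatedly halves the search space by comparing with the middle element.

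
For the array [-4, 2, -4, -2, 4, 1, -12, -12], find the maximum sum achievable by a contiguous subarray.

Using Kadane's algorithm on [-4, 2, -4, -2, 4, 1, -12, -12]:

Scanning through the array:
Position 1 (value 2): max_ending_here = 2, max_so_far = 2
Position 2 (value -4): max_ending_here = -2, max_so_far = 2
Position 3 (value -2): max_ending_here = -2, max_so_far = 2
Position 4 (value 4): max_ending_here = 4, max_so_far = 4
Position 5 (value 1): max_ending_here = 5, max_so_far = 5
Position 6 (value -12): max_ending_here = -7, max_so_far = 5
Position 7 (value -12): max_ending_here = -12, max_so_far = 5

Maximum subarray: [4, 1]
Maximum sum: 5

The maximum subarray is [4, 1] with sum 5. This subarray runs from index 4 to index 5.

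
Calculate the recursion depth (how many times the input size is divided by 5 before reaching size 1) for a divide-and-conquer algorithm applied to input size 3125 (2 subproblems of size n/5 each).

For divide and conquer with division factor 5:

Problem sizes at each level:
Level 0: 3125
Level 1: 625
Level 2: 125
Level 3: 25
Level 4: 5
Level 5: 1

The root is level 0 and the size-1 base case is level 5 (the tree spans levels 0 through 5, i.e. 6 levels counting the root), so the depth is the number of divisions: log_5(3125) = 5

The recursion tree depth is log_5(3125) = 5. At each level, the problem size is divided by 5, so it takes 5 divisions to reduce to a base case of size 1. The algorithm makes 2 recursive calls at each level.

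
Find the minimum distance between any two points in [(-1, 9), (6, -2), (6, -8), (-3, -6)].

Computing all pairwise distances among 4 points:

d((-1, 9), (6, -2)) = 13.0384
d((-1, 9), (6, -8)) = 18.3848
d((-1, 9), (-3, -6)) = 15.1327
d((6, -2), (6, -8)) = 6.0 <-- minimum
d((6, -2), (-3, -6)) = 9.8489
d((6, -8), (-3, -6)) = 9.2195

Closest pair: (6, -2) and (6, -8) with distance 6.0

The closest pair is (6, -2) and (6, -8) with Euclidean distance 6.0. For 4 points, brute-force pairwise comparison is shown above. For large n, the divide-and-conquer algorithm (sort by x, recurse on halves, check the dividing strip) achieves O(n log n).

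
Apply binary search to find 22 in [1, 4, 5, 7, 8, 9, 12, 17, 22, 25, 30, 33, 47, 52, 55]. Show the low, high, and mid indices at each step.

Binary search for 22 in [1, 4, 5, 7, 8, 9, 12, 17, 22, 25, 30, 33, 47, 52, 55]:

lo=0, hi=14, mid=7, arr[mid]=17 -> 17 < 22, search right half
lo=8, hi=14, mid=11, arr[mid]=33 -> 33 > 22, search left half
lo=8, hi=10, mid=9, arr[mid]=25 -> 25 > 22, search left half
lo=8, hi=8, mid=8, arr[mid]=22 -> Found target at index 8!

Binary search finds 22 at index 8 after 4 comparisons. The search repeatedly halves the search space by comparing with the middle element.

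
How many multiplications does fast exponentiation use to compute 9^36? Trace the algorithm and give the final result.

Computing 9^36 by squaring (build up from 9^1; each line after the first costs one multiplication):

9^1 = 9
9^2 = (9^1)^2 = 9^2 = 81
9^4 = (9^2)^2 = 81^2 = 6561
9^8 = (9^4)^2 = 6561^2 = 43046721
9^9 = 9 * 9^8 = 9 * 43046721 = 387420489
9^18 = (9^9)^2 = 387420489^2 = 150094635296999121
9^36 = (9^18)^2 = 150094635296999121^2 = 22528399544939174411840147874772641

Result: 22528399544939174411840147874772641
Multiplications needed: 6 (6 lines after 9^1)

9^36 = 22528399544939174411840147874772641. Using exponentiation by squaring, this requires 6 multiplications. The key idea: if the exponent is even, square the half-power; if odd, multiply by the base once.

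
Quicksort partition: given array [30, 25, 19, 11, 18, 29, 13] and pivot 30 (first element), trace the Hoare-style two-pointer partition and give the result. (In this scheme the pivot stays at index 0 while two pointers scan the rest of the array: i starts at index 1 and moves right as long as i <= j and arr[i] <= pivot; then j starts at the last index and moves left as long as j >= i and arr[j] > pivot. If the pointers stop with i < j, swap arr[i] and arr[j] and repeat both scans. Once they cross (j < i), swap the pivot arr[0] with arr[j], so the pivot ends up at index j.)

Hoare-style two-pointer partition with pivot = 30:

Initial array: [30, 25, 19, 11, 18, 29, 13]

Pointers start at i = 1, j = 6.
i ends at 7, j ends at 6: the pointers have crossed (j < i), so scanning stops.

Swap pivot arr[0] with arr[6] to place pivot at position 6: [13, 25, 19, 11, 18, 29, 30]
Pivot position: 6

After partitioning with pivot 30, the array becomes [13, 25, 19, 11, 18, 29, 30]. The pivot is placed at index 6. All elements to the left of the pivot are <= 30, and all elements to the right are > 30.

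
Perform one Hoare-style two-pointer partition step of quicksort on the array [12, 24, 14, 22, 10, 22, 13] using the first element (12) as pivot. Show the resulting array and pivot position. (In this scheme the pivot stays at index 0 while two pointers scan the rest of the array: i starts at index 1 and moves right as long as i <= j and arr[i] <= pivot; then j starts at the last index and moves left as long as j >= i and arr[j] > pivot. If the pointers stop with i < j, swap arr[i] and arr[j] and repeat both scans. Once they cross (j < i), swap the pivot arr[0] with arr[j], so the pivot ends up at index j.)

Hoare-style two-pointer partition with pivot = 12:

Initial array: [12, 24, 14, 22, 10, 22, 13]

Pointers start at i = 1, j = 6.
i stops at index 1 (arr[1]=24 > 12), j stops at index 4 (arr[4]=10 <= 12): swap arr[1] and arr[4], array becomes [12, 10, 14, 22, 24, 22, 13]
i ends at 2, j ends at 1: the pointers have crossed (j < i), so scanning stops.

Swap pivot arr[0] with arr[1] to place pivot at position 1: [10, 12, 14, 22, 24, 22, 13]
Pivot position: 1

After partitioning with pivot 12, the array becomes [10, 12, 14, 22, 24, 22, 13]. The pivot is placed at index 1. All elements to the left of the pivot are <= 12, and all elements to the right are > 12.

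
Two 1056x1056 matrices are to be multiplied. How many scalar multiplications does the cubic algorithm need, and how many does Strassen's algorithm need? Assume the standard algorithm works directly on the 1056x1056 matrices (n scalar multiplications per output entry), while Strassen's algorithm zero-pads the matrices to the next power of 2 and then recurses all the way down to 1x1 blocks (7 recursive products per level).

Matrix multiplication for 1056x1056 matrices:

Strassen's algorithm requires power-of-2 dimensions. Pad 1056x1056 to 2048x2048 (next power of 2).

Standard algorithm: 1056^3 = 1177583616 multiplications
Strassen's algorithm: 7^(log2(2048)) = 7^11 = 1977326743 multiplications
Difference: 1177583616 - 1977326743 = -799743127 (Strassen uses MORE here due to padding overhead — for small or just-over-power-of-2 n, padding can outweigh the per-level savings)

Standard: 1177583616 multiplications (1056^3). Strassen: 1977326743 multiplications (7^11, after padding to 2048x2048). Strassen reduces 8 recursive multiplications to 7 at each level.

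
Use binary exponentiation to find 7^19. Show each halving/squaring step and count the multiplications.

Computing 7^19 by squaring (build up from 7^1; each line after the first costs one multiplication):

7^1 = 7
7^2 = (7^1)^2 = 7^2 = 49
7^4 = (7^2)^2 = 49^2 = 2401
7^8 = (7^4)^2 = 2401^2 = 5764801
7^9 = 7 * 7^8 = 7 * 5764801 = 40353607
7^18 = (7^9)^2 = 40353607^2 = 1628413597910449
7^19 = 7 * 7^18 = 7 * 1628413597910449 = 11398895185373143

Result: 11398895185373143
Multiplications needed: 6 (6 lines after 7^1)

7^19 = 11398895185373143. Using exponentiation by squaring, this requires 6 multiplications. The key idea: if the exponent is even, square the half-power; if odd, multiply by the base once.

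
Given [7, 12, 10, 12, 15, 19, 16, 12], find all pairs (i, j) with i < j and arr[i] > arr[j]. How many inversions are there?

Finding inversions in [7, 12, 10, 12, 15, 19, 16, 12]:

(1, 2): arr[1]=12 > arr[2]=10
(4, 7): arr[4]=15 > arr[7]=12
(5, 6): arr[5]=19 > arr[6]=16
(5, 7): arr[5]=19 > arr[7]=12
(6, 7): arr[6]=16 > arr[7]=12

Total inversions: 5

The array has 5 inversion(s): (1,2), (4,7), (5,6), (5,7), (6,7). Each pair (i,j) satisfies i < j and arr[i] > arr[j].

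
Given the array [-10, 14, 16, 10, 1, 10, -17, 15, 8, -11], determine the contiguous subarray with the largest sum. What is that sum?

Using Kadane's algorithm on [-10, 14, 16, 10, 1, 10, -17, 15, 8, -11]:

Scanning through the array:
Position 1 (value 14): max_ending_here = 14, max_so_far = 14
Position 2 (value 16): max_ending_here = 30, max_so_far = 30
Position 3 (value 10): max_ending_here = 40, max_so_far = 40
Position 4 (value 1): max_ending_here = 41, max_so_far = 41
Position 5 (value 10): max_ending_here = 51, max_so_far = 51
Position 6 (value -17): max_ending_here = 34, max_so_far = 51
Position 7 (value 15): max_ending_here = 49, max_so_far = 51
Position 8 (value 8): max_ending_here = 57, max_so_far = 57
Position 9 (value -11): max_ending_here = 46, max_so_far = 57

Maximum subarray: [14, 16, 10, 1, 10, -17, 15, 8]
Maximum sum: 57

The maximum subarray is [14, 16, 10, 1, 10, -17, 15, 8] with sum 57. This subarray runs from index 1 to index 8.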